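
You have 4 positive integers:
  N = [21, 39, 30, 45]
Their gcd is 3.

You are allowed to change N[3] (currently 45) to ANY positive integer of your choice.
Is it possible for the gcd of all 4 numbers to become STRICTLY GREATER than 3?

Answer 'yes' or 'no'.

Current gcd = 3
gcd of all OTHER numbers (without N[3]=45): gcd([21, 39, 30]) = 3
The new gcd after any change is gcd(3, new_value).
This can be at most 3.
Since 3 = old gcd 3, the gcd can only stay the same or decrease.

Answer: no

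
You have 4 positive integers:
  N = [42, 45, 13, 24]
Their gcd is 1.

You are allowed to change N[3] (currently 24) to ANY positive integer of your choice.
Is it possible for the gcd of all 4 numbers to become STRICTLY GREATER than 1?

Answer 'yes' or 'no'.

Current gcd = 1
gcd of all OTHER numbers (without N[3]=24): gcd([42, 45, 13]) = 1
The new gcd after any change is gcd(1, new_value).
This can be at most 1.
Since 1 = old gcd 1, the gcd can only stay the same or decrease.

Answer: no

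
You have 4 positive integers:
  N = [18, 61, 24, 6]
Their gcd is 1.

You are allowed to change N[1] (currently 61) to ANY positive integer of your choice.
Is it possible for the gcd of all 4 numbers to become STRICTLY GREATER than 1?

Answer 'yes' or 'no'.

Answer: yes

Derivation:
Current gcd = 1
gcd of all OTHER numbers (without N[1]=61): gcd([18, 24, 6]) = 6
The new gcd after any change is gcd(6, new_value).
This can be at most 6.
Since 6 > old gcd 1, the gcd CAN increase (e.g., set N[1] = 6).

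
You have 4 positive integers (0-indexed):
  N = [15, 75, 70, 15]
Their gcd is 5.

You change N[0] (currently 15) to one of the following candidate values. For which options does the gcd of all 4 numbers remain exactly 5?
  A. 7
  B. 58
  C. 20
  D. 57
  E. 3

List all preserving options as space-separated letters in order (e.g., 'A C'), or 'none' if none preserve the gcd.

Old gcd = 5; gcd of others (without N[0]) = 5
New gcd for candidate v: gcd(5, v). Preserves old gcd iff gcd(5, v) = 5.
  Option A: v=7, gcd(5,7)=1 -> changes
  Option B: v=58, gcd(5,58)=1 -> changes
  Option C: v=20, gcd(5,20)=5 -> preserves
  Option D: v=57, gcd(5,57)=1 -> changes
  Option E: v=3, gcd(5,3)=1 -> changes

Answer: C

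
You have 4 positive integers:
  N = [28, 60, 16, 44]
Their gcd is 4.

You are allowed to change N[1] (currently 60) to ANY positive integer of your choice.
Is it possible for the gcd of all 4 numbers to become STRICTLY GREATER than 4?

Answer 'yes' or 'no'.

Current gcd = 4
gcd of all OTHER numbers (without N[1]=60): gcd([28, 16, 44]) = 4
The new gcd after any change is gcd(4, new_value).
This can be at most 4.
Since 4 = old gcd 4, the gcd can only stay the same or decrease.

Answer: no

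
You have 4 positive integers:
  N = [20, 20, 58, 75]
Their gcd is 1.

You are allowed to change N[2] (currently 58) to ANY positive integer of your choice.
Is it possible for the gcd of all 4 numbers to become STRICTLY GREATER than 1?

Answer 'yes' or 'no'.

Current gcd = 1
gcd of all OTHER numbers (without N[2]=58): gcd([20, 20, 75]) = 5
The new gcd after any change is gcd(5, new_value).
This can be at most 5.
Since 5 > old gcd 1, the gcd CAN increase (e.g., set N[2] = 5).

Answer: yes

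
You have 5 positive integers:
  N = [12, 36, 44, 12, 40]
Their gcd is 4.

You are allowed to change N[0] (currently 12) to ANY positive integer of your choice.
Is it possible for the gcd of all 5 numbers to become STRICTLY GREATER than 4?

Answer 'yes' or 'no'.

Current gcd = 4
gcd of all OTHER numbers (without N[0]=12): gcd([36, 44, 12, 40]) = 4
The new gcd after any change is gcd(4, new_value).
This can be at most 4.
Since 4 = old gcd 4, the gcd can only stay the same or decrease.

Answer: no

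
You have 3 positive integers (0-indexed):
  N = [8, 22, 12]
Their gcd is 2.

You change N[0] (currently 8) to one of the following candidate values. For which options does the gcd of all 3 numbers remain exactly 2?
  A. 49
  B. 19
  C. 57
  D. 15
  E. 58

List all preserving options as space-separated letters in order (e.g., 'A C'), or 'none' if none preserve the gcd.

Old gcd = 2; gcd of others (without N[0]) = 2
New gcd for candidate v: gcd(2, v). Preserves old gcd iff gcd(2, v) = 2.
  Option A: v=49, gcd(2,49)=1 -> changes
  Option B: v=19, gcd(2,19)=1 -> changes
  Option C: v=57, gcd(2,57)=1 -> changes
  Option D: v=15, gcd(2,15)=1 -> changes
  Option E: v=58, gcd(2,58)=2 -> preserves

Answer: E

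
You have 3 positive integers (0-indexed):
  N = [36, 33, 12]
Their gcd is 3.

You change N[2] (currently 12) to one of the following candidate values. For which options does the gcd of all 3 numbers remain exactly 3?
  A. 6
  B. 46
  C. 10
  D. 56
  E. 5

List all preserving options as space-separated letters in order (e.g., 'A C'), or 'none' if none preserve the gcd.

Old gcd = 3; gcd of others (without N[2]) = 3
New gcd for candidate v: gcd(3, v). Preserves old gcd iff gcd(3, v) = 3.
  Option A: v=6, gcd(3,6)=3 -> preserves
  Option B: v=46, gcd(3,46)=1 -> changes
  Option C: v=10, gcd(3,10)=1 -> changes
  Option D: v=56, gcd(3,56)=1 -> changes
  Option E: v=5, gcd(3,5)=1 -> changes

Answer: A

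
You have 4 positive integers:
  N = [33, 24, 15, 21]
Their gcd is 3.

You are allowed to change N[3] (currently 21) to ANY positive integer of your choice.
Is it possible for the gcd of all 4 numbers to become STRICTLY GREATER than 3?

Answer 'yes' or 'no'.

Answer: no

Derivation:
Current gcd = 3
gcd of all OTHER numbers (without N[3]=21): gcd([33, 24, 15]) = 3
The new gcd after any change is gcd(3, new_value).
This can be at most 3.
Since 3 = old gcd 3, the gcd can only stay the same or decrease.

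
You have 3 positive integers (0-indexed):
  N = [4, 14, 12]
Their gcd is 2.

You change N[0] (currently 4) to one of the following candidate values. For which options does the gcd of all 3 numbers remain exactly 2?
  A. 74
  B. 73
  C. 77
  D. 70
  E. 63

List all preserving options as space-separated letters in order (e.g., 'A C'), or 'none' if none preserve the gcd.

Answer: A D

Derivation:
Old gcd = 2; gcd of others (without N[0]) = 2
New gcd for candidate v: gcd(2, v). Preserves old gcd iff gcd(2, v) = 2.
  Option A: v=74, gcd(2,74)=2 -> preserves
  Option B: v=73, gcd(2,73)=1 -> changes
  Option C: v=77, gcd(2,77)=1 -> changes
  Option D: v=70, gcd(2,70)=2 -> preserves
  Option E: v=63, gcd(2,63)=1 -> changes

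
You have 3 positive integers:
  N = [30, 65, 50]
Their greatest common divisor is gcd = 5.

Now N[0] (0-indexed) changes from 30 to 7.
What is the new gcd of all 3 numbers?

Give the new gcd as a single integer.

Answer: 1

Derivation:
Numbers: [30, 65, 50], gcd = 5
Change: index 0, 30 -> 7
gcd of the OTHER numbers (without index 0): gcd([65, 50]) = 5
New gcd = gcd(g_others, new_val) = gcd(5, 7) = 1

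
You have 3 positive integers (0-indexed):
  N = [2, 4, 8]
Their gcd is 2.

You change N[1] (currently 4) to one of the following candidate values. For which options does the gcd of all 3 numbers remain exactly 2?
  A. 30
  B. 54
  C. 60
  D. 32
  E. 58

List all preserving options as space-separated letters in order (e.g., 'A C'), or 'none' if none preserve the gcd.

Old gcd = 2; gcd of others (without N[1]) = 2
New gcd for candidate v: gcd(2, v). Preserves old gcd iff gcd(2, v) = 2.
  Option A: v=30, gcd(2,30)=2 -> preserves
  Option B: v=54, gcd(2,54)=2 -> preserves
  Option C: v=60, gcd(2,60)=2 -> preserves
  Option D: v=32, gcd(2,32)=2 -> preserves
  Option E: v=58, gcd(2,58)=2 -> preserves

Answer: A B C D E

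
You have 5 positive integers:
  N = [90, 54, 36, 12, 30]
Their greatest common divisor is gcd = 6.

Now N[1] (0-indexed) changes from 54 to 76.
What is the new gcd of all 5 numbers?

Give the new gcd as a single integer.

Answer: 2

Derivation:
Numbers: [90, 54, 36, 12, 30], gcd = 6
Change: index 1, 54 -> 76
gcd of the OTHER numbers (without index 1): gcd([90, 36, 12, 30]) = 6
New gcd = gcd(g_others, new_val) = gcd(6, 76) = 2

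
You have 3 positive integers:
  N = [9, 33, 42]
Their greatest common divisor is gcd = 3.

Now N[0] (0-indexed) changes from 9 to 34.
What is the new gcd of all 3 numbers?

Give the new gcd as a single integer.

Answer: 1

Derivation:
Numbers: [9, 33, 42], gcd = 3
Change: index 0, 9 -> 34
gcd of the OTHER numbers (without index 0): gcd([33, 42]) = 3
New gcd = gcd(g_others, new_val) = gcd(3, 34) = 1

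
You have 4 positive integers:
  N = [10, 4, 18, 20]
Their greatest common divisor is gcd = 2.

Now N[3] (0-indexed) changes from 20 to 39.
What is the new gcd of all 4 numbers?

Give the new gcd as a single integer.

Numbers: [10, 4, 18, 20], gcd = 2
Change: index 3, 20 -> 39
gcd of the OTHER numbers (without index 3): gcd([10, 4, 18]) = 2
New gcd = gcd(g_others, new_val) = gcd(2, 39) = 1

Answer: 1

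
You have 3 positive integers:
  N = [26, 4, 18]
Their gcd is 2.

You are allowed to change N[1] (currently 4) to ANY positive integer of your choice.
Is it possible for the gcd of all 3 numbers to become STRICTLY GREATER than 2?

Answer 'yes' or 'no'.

Current gcd = 2
gcd of all OTHER numbers (without N[1]=4): gcd([26, 18]) = 2
The new gcd after any change is gcd(2, new_value).
This can be at most 2.
Since 2 = old gcd 2, the gcd can only stay the same or decrease.

Answer: no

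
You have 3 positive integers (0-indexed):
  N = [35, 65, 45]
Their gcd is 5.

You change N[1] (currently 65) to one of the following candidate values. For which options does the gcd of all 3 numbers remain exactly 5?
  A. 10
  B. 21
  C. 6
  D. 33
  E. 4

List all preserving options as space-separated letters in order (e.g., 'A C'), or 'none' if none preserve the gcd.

Old gcd = 5; gcd of others (without N[1]) = 5
New gcd for candidate v: gcd(5, v). Preserves old gcd iff gcd(5, v) = 5.
  Option A: v=10, gcd(5,10)=5 -> preserves
  Option B: v=21, gcd(5,21)=1 -> changes
  Option C: v=6, gcd(5,6)=1 -> changes
  Option D: v=33, gcd(5,33)=1 -> changes
  Option E: v=4, gcd(5,4)=1 -> changes

Answer: A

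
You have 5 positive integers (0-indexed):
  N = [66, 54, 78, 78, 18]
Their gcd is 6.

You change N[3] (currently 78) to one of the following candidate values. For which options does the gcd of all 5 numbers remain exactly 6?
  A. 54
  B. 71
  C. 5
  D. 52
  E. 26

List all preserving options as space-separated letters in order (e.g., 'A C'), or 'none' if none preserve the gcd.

Answer: A

Derivation:
Old gcd = 6; gcd of others (without N[3]) = 6
New gcd for candidate v: gcd(6, v). Preserves old gcd iff gcd(6, v) = 6.
  Option A: v=54, gcd(6,54)=6 -> preserves
  Option B: v=71, gcd(6,71)=1 -> changes
  Option C: v=5, gcd(6,5)=1 -> changes
  Option D: v=52, gcd(6,52)=2 -> changes
  Option E: v=26, gcd(6,26)=2 -> changes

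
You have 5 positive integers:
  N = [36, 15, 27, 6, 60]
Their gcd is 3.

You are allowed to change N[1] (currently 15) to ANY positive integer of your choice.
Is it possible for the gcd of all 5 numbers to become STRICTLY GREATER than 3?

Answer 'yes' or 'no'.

Answer: no

Derivation:
Current gcd = 3
gcd of all OTHER numbers (without N[1]=15): gcd([36, 27, 6, 60]) = 3
The new gcd after any change is gcd(3, new_value).
This can be at most 3.
Since 3 = old gcd 3, the gcd can only stay the same or decrease.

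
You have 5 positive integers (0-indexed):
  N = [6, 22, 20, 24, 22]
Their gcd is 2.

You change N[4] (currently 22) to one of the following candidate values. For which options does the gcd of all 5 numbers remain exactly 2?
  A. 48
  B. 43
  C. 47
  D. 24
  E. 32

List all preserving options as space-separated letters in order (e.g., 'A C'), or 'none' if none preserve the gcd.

Answer: A D E

Derivation:
Old gcd = 2; gcd of others (without N[4]) = 2
New gcd for candidate v: gcd(2, v). Preserves old gcd iff gcd(2, v) = 2.
  Option A: v=48, gcd(2,48)=2 -> preserves
  Option B: v=43, gcd(2,43)=1 -> changes
  Option C: v=47, gcd(2,47)=1 -> changes
  Option D: v=24, gcd(2,24)=2 -> preserves
  Option E: v=32, gcd(2,32)=2 -> preserves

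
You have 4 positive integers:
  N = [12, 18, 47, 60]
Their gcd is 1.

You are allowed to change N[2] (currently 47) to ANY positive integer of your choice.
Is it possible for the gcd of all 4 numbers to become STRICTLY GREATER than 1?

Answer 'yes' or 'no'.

Answer: yes

Derivation:
Current gcd = 1
gcd of all OTHER numbers (without N[2]=47): gcd([12, 18, 60]) = 6
The new gcd after any change is gcd(6, new_value).
This can be at most 6.
Since 6 > old gcd 1, the gcd CAN increase (e.g., set N[2] = 6).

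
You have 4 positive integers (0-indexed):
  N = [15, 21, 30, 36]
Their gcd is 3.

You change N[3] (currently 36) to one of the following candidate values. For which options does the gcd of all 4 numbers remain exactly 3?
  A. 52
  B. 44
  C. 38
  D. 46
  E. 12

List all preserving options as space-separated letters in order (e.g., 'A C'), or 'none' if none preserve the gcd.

Old gcd = 3; gcd of others (without N[3]) = 3
New gcd for candidate v: gcd(3, v). Preserves old gcd iff gcd(3, v) = 3.
  Option A: v=52, gcd(3,52)=1 -> changes
  Option B: v=44, gcd(3,44)=1 -> changes
  Option C: v=38, gcd(3,38)=1 -> changes
  Option D: v=46, gcd(3,46)=1 -> changes
  Option E: v=12, gcd(3,12)=3 -> preserves

Answer: E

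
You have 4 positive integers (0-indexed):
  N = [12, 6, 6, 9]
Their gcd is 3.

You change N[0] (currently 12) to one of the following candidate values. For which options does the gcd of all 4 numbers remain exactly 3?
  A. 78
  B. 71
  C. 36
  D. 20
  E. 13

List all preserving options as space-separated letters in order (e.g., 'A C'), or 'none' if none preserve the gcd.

Answer: A C

Derivation:
Old gcd = 3; gcd of others (without N[0]) = 3
New gcd for candidate v: gcd(3, v). Preserves old gcd iff gcd(3, v) = 3.
  Option A: v=78, gcd(3,78)=3 -> preserves
  Option B: v=71, gcd(3,71)=1 -> changes
  Option C: v=36, gcd(3,36)=3 -> preserves
  Option D: v=20, gcd(3,20)=1 -> changes
  Option E: v=13, gcd(3,13)=1 -> changes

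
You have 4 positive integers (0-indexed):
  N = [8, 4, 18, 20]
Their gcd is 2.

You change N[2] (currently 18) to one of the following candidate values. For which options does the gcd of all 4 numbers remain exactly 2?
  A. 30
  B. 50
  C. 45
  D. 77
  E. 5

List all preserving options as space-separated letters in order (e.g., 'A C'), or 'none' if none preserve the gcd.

Answer: A B

Derivation:
Old gcd = 2; gcd of others (without N[2]) = 4
New gcd for candidate v: gcd(4, v). Preserves old gcd iff gcd(4, v) = 2.
  Option A: v=30, gcd(4,30)=2 -> preserves
  Option B: v=50, gcd(4,50)=2 -> preserves
  Option C: v=45, gcd(4,45)=1 -> changes
  Option D: v=77, gcd(4,77)=1 -> changes
  Option E: v=5, gcd(4,5)=1 -> changes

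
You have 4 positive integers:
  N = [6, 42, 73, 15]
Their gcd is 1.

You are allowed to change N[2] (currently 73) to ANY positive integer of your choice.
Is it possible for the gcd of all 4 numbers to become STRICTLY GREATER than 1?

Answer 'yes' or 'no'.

Current gcd = 1
gcd of all OTHER numbers (without N[2]=73): gcd([6, 42, 15]) = 3
The new gcd after any change is gcd(3, new_value).
This can be at most 3.
Since 3 > old gcd 1, the gcd CAN increase (e.g., set N[2] = 3).

Answer: yes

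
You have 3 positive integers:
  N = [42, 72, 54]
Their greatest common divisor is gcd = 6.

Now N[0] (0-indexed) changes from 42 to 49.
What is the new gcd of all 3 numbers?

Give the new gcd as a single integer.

Answer: 1

Derivation:
Numbers: [42, 72, 54], gcd = 6
Change: index 0, 42 -> 49
gcd of the OTHER numbers (without index 0): gcd([72, 54]) = 18
New gcd = gcd(g_others, new_val) = gcd(18, 49) = 1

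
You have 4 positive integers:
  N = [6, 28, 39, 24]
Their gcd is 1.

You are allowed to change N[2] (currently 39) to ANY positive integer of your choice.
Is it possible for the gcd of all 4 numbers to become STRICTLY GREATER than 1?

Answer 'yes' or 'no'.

Current gcd = 1
gcd of all OTHER numbers (without N[2]=39): gcd([6, 28, 24]) = 2
The new gcd after any change is gcd(2, new_value).
This can be at most 2.
Since 2 > old gcd 1, the gcd CAN increase (e.g., set N[2] = 2).

Answer: yes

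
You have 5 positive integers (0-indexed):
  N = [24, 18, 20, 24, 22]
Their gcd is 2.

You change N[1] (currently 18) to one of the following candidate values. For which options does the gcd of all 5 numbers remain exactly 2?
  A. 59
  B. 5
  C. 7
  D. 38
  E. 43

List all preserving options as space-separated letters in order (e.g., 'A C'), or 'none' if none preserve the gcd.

Answer: D

Derivation:
Old gcd = 2; gcd of others (without N[1]) = 2
New gcd for candidate v: gcd(2, v). Preserves old gcd iff gcd(2, v) = 2.
  Option A: v=59, gcd(2,59)=1 -> changes
  Option B: v=5, gcd(2,5)=1 -> changes
  Option C: v=7, gcd(2,7)=1 -> changes
  Option D: v=38, gcd(2,38)=2 -> preserves
  Option E: v=43, gcd(2,43)=1 -> changes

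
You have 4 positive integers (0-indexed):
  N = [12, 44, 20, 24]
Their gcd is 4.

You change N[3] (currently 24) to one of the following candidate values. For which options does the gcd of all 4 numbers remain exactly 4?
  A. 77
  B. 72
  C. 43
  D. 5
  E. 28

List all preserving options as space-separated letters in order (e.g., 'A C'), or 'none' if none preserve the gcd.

Old gcd = 4; gcd of others (without N[3]) = 4
New gcd for candidate v: gcd(4, v). Preserves old gcd iff gcd(4, v) = 4.
  Option A: v=77, gcd(4,77)=1 -> changes
  Option B: v=72, gcd(4,72)=4 -> preserves
  Option C: v=43, gcd(4,43)=1 -> changes
  Option D: v=5, gcd(4,5)=1 -> changes
  Option E: v=28, gcd(4,28)=4 -> preserves

Answer: B E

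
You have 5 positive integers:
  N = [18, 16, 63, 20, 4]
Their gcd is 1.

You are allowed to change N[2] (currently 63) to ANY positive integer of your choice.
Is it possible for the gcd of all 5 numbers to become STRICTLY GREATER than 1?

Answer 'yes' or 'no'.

Current gcd = 1
gcd of all OTHER numbers (without N[2]=63): gcd([18, 16, 20, 4]) = 2
The new gcd after any change is gcd(2, new_value).
This can be at most 2.
Since 2 > old gcd 1, the gcd CAN increase (e.g., set N[2] = 2).

Answer: yes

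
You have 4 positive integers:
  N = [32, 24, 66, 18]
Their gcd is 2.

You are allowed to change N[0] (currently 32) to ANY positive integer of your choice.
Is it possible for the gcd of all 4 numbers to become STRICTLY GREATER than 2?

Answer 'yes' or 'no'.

Current gcd = 2
gcd of all OTHER numbers (without N[0]=32): gcd([24, 66, 18]) = 6
The new gcd after any change is gcd(6, new_value).
This can be at most 6.
Since 6 > old gcd 2, the gcd CAN increase (e.g., set N[0] = 6).

Answer: yes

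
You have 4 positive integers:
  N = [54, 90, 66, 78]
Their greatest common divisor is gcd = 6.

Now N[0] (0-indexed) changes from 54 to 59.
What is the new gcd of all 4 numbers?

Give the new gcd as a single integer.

Answer: 1

Derivation:
Numbers: [54, 90, 66, 78], gcd = 6
Change: index 0, 54 -> 59
gcd of the OTHER numbers (without index 0): gcd([90, 66, 78]) = 6
New gcd = gcd(g_others, new_val) = gcd(6, 59) = 1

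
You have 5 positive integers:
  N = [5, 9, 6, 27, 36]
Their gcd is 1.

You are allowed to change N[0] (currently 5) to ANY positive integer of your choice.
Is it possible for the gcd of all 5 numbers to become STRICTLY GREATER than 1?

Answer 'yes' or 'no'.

Answer: yes

Derivation:
Current gcd = 1
gcd of all OTHER numbers (without N[0]=5): gcd([9, 6, 27, 36]) = 3
The new gcd after any change is gcd(3, new_value).
This can be at most 3.
Since 3 > old gcd 1, the gcd CAN increase (e.g., set N[0] = 3).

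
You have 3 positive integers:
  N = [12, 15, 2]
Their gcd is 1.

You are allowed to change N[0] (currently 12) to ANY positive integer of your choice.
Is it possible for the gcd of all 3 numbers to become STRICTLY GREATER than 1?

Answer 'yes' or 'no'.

Current gcd = 1
gcd of all OTHER numbers (without N[0]=12): gcd([15, 2]) = 1
The new gcd after any change is gcd(1, new_value).
This can be at most 1.
Since 1 = old gcd 1, the gcd can only stay the same or decrease.

Answer: no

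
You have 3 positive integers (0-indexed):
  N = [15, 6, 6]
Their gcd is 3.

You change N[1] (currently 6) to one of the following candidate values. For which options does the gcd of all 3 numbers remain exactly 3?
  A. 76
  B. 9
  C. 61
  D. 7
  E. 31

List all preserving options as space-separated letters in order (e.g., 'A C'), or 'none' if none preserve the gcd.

Answer: B

Derivation:
Old gcd = 3; gcd of others (without N[1]) = 3
New gcd for candidate v: gcd(3, v). Preserves old gcd iff gcd(3, v) = 3.
  Option A: v=76, gcd(3,76)=1 -> changes
  Option B: v=9, gcd(3,9)=3 -> preserves
  Option C: v=61, gcd(3,61)=1 -> changes
  Option D: v=7, gcd(3,7)=1 -> changes
  Option E: v=31, gcd(3,31)=1 -> changes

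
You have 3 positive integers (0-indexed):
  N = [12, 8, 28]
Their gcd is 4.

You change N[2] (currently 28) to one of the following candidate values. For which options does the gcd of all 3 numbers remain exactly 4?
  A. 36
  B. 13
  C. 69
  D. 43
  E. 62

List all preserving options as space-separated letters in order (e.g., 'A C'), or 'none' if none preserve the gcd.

Old gcd = 4; gcd of others (without N[2]) = 4
New gcd for candidate v: gcd(4, v). Preserves old gcd iff gcd(4, v) = 4.
  Option A: v=36, gcd(4,36)=4 -> preserves
  Option B: v=13, gcd(4,13)=1 -> changes
  Option C: v=69, gcd(4,69)=1 -> changes
  Option D: v=43, gcd(4,43)=1 -> changes
  Option E: v=62, gcd(4,62)=2 -> changes

Answer: A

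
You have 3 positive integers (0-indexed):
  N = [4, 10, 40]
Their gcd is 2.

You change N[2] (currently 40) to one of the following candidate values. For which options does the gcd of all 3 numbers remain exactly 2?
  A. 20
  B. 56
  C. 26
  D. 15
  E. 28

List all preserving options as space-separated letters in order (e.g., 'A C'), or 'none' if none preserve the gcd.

Answer: A B C E

Derivation:
Old gcd = 2; gcd of others (without N[2]) = 2
New gcd for candidate v: gcd(2, v). Preserves old gcd iff gcd(2, v) = 2.
  Option A: v=20, gcd(2,20)=2 -> preserves
  Option B: v=56, gcd(2,56)=2 -> preserves
  Option C: v=26, gcd(2,26)=2 -> preserves
  Option D: v=15, gcd(2,15)=1 -> changes
  Option E: v=28, gcd(2,28)=2 -> preserves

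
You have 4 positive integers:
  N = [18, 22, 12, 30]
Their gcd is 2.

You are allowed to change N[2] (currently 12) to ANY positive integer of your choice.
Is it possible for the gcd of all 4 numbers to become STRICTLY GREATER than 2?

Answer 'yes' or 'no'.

Current gcd = 2
gcd of all OTHER numbers (without N[2]=12): gcd([18, 22, 30]) = 2
The new gcd after any change is gcd(2, new_value).
This can be at most 2.
Since 2 = old gcd 2, the gcd can only stay the same or decrease.

Answer: no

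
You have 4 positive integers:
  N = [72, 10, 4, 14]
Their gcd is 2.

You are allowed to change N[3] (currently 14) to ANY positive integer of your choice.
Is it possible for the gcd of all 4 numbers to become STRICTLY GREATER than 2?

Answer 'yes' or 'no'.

Current gcd = 2
gcd of all OTHER numbers (without N[3]=14): gcd([72, 10, 4]) = 2
The new gcd after any change is gcd(2, new_value).
This can be at most 2.
Since 2 = old gcd 2, the gcd can only stay the same or decrease.

Answer: no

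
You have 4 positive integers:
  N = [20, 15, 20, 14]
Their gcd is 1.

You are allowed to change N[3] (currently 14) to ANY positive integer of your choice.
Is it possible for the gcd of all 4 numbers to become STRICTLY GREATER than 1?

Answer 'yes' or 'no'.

Current gcd = 1
gcd of all OTHER numbers (without N[3]=14): gcd([20, 15, 20]) = 5
The new gcd after any change is gcd(5, new_value).
This can be at most 5.
Since 5 > old gcd 1, the gcd CAN increase (e.g., set N[3] = 5).

Answer: yes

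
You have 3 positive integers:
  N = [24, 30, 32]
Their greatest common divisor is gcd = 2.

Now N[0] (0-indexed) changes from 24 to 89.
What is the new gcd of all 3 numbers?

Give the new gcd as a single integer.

Answer: 1

Derivation:
Numbers: [24, 30, 32], gcd = 2
Change: index 0, 24 -> 89
gcd of the OTHER numbers (without index 0): gcd([30, 32]) = 2
New gcd = gcd(g_others, new_val) = gcd(2, 89) = 1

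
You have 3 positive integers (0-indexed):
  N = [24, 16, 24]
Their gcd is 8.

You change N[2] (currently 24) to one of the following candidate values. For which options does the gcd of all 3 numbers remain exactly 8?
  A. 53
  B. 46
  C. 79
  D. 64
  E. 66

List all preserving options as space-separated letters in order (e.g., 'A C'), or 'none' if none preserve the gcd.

Answer: D

Derivation:
Old gcd = 8; gcd of others (without N[2]) = 8
New gcd for candidate v: gcd(8, v). Preserves old gcd iff gcd(8, v) = 8.
  Option A: v=53, gcd(8,53)=1 -> changes
  Option B: v=46, gcd(8,46)=2 -> changes
  Option C: v=79, gcd(8,79)=1 -> changes
  Option D: v=64, gcd(8,64)=8 -> preserves
  Option E: v=66, gcd(8,66)=2 -> changes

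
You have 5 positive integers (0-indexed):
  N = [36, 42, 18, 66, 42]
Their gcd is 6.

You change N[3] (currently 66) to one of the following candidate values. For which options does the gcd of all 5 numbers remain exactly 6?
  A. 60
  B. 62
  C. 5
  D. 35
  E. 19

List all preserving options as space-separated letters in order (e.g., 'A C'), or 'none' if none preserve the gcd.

Answer: A

Derivation:
Old gcd = 6; gcd of others (without N[3]) = 6
New gcd for candidate v: gcd(6, v). Preserves old gcd iff gcd(6, v) = 6.
  Option A: v=60, gcd(6,60)=6 -> preserves
  Option B: v=62, gcd(6,62)=2 -> changes
  Option C: v=5, gcd(6,5)=1 -> changes
  Option D: v=35, gcd(6,35)=1 -> changes
  Option E: v=19, gcd(6,19)=1 -> changes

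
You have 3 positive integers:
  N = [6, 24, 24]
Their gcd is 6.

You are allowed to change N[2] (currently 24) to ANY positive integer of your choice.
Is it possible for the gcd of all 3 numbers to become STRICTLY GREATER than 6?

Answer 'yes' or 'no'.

Current gcd = 6
gcd of all OTHER numbers (without N[2]=24): gcd([6, 24]) = 6
The new gcd after any change is gcd(6, new_value).
This can be at most 6.
Since 6 = old gcd 6, the gcd can only stay the same or decrease.

Answer: no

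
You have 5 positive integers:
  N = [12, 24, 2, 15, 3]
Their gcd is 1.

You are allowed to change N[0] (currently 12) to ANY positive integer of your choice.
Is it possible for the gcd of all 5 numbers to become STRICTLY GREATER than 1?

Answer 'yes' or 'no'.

Answer: no

Derivation:
Current gcd = 1
gcd of all OTHER numbers (without N[0]=12): gcd([24, 2, 15, 3]) = 1
The new gcd after any change is gcd(1, new_value).
This can be at most 1.
Since 1 = old gcd 1, the gcd can only stay the same or decrease.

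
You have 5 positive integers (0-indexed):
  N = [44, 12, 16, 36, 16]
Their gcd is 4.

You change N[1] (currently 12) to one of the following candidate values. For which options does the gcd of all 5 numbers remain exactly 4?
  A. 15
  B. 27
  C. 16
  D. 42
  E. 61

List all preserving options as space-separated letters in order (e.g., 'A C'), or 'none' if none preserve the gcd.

Answer: C

Derivation:
Old gcd = 4; gcd of others (without N[1]) = 4
New gcd for candidate v: gcd(4, v). Preserves old gcd iff gcd(4, v) = 4.
  Option A: v=15, gcd(4,15)=1 -> changes
  Option B: v=27, gcd(4,27)=1 -> changes
  Option C: v=16, gcd(4,16)=4 -> preserves
  Option D: v=42, gcd(4,42)=2 -> changes
  Option E: v=61, gcd(4,61)=1 -> changes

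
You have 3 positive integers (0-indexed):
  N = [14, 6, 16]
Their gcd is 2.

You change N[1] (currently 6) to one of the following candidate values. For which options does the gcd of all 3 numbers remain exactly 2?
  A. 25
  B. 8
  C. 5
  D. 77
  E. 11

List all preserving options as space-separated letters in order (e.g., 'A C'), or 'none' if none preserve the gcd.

Answer: B

Derivation:
Old gcd = 2; gcd of others (without N[1]) = 2
New gcd for candidate v: gcd(2, v). Preserves old gcd iff gcd(2, v) = 2.
  Option A: v=25, gcd(2,25)=1 -> changes
  Option B: v=8, gcd(2,8)=2 -> preserves
  Option C: v=5, gcd(2,5)=1 -> changes
  Option D: v=77, gcd(2,77)=1 -> changes
  Option E: v=11, gcd(2,11)=1 -> changes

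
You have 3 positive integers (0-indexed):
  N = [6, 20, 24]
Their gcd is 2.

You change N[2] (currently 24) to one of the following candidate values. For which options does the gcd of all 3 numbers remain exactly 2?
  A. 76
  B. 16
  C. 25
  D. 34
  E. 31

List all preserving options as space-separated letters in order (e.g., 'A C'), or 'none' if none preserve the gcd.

Answer: A B D

Derivation:
Old gcd = 2; gcd of others (without N[2]) = 2
New gcd for candidate v: gcd(2, v). Preserves old gcd iff gcd(2, v) = 2.
  Option A: v=76, gcd(2,76)=2 -> preserves
  Option B: v=16, gcd(2,16)=2 -> preserves
  Option C: v=25, gcd(2,25)=1 -> changes
  Option D: v=34, gcd(2,34)=2 -> preserves
  Option E: v=31, gcd(2,31)=1 -> changes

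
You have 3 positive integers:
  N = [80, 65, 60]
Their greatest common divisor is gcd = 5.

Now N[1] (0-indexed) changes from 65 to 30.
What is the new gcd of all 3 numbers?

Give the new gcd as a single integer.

Numbers: [80, 65, 60], gcd = 5
Change: index 1, 65 -> 30
gcd of the OTHER numbers (without index 1): gcd([80, 60]) = 20
New gcd = gcd(g_others, new_val) = gcd(20, 30) = 10

Answer: 10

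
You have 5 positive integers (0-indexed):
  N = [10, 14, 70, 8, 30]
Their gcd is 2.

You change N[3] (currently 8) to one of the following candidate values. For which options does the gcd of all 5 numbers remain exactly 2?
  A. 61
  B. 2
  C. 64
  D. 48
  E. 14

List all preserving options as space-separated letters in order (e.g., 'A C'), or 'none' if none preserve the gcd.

Answer: B C D E

Derivation:
Old gcd = 2; gcd of others (without N[3]) = 2
New gcd for candidate v: gcd(2, v). Preserves old gcd iff gcd(2, v) = 2.
  Option A: v=61, gcd(2,61)=1 -> changes
  Option B: v=2, gcd(2,2)=2 -> preserves
  Option C: v=64, gcd(2,64)=2 -> preserves
  Option D: v=48, gcd(2,48)=2 -> preserves
  Option E: v=14, gcd(2,14)=2 -> preserves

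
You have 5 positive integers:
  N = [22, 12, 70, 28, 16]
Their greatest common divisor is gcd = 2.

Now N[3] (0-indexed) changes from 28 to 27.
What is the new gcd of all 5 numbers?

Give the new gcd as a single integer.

Answer: 1

Derivation:
Numbers: [22, 12, 70, 28, 16], gcd = 2
Change: index 3, 28 -> 27
gcd of the OTHER numbers (without index 3): gcd([22, 12, 70, 16]) = 2
New gcd = gcd(g_others, new_val) = gcd(2, 27) = 1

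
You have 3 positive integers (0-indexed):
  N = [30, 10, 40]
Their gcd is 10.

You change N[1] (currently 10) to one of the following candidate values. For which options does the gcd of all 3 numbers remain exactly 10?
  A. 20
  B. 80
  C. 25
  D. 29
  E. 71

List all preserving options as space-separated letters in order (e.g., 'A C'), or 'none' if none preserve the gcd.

Answer: A B

Derivation:
Old gcd = 10; gcd of others (without N[1]) = 10
New gcd for candidate v: gcd(10, v). Preserves old gcd iff gcd(10, v) = 10.
  Option A: v=20, gcd(10,20)=10 -> preserves
  Option B: v=80, gcd(10,80)=10 -> preserves
  Option C: v=25, gcd(10,25)=5 -> changes
  Option D: v=29, gcd(10,29)=1 -> changes
  Option E: v=71, gcd(10,71)=1 -> changes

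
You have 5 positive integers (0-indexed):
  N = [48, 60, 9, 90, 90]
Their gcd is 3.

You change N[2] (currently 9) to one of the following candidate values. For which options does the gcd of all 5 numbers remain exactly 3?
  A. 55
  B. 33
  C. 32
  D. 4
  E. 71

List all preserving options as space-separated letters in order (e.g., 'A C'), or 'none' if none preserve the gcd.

Old gcd = 3; gcd of others (without N[2]) = 6
New gcd for candidate v: gcd(6, v). Preserves old gcd iff gcd(6, v) = 3.
  Option A: v=55, gcd(6,55)=1 -> changes
  Option B: v=33, gcd(6,33)=3 -> preserves
  Option C: v=32, gcd(6,32)=2 -> changes
  Option D: v=4, gcd(6,4)=2 -> changes
  Option E: v=71, gcd(6,71)=1 -> changes

Answer: B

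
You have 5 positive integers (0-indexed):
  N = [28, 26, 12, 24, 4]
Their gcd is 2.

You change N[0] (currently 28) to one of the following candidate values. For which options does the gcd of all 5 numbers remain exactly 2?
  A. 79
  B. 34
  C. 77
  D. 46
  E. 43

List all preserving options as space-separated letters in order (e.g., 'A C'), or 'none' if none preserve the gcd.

Old gcd = 2; gcd of others (without N[0]) = 2
New gcd for candidate v: gcd(2, v). Preserves old gcd iff gcd(2, v) = 2.
  Option A: v=79, gcd(2,79)=1 -> changes
  Option B: v=34, gcd(2,34)=2 -> preserves
  Option C: v=77, gcd(2,77)=1 -> changes
  Option D: v=46, gcd(2,46)=2 -> preserves
  Option E: v=43, gcd(2,43)=1 -> changes

Answer: B D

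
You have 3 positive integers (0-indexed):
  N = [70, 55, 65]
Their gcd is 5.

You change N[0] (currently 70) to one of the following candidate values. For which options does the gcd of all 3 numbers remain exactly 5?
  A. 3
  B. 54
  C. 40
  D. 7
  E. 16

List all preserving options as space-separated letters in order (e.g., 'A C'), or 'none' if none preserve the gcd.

Answer: C

Derivation:
Old gcd = 5; gcd of others (without N[0]) = 5
New gcd for candidate v: gcd(5, v). Preserves old gcd iff gcd(5, v) = 5.
  Option A: v=3, gcd(5,3)=1 -> changes
  Option B: v=54, gcd(5,54)=1 -> changes
  Option C: v=40, gcd(5,40)=5 -> preserves
  Option D: v=7, gcd(5,7)=1 -> changes
  Option E: v=16, gcd(5,16)=1 -> changes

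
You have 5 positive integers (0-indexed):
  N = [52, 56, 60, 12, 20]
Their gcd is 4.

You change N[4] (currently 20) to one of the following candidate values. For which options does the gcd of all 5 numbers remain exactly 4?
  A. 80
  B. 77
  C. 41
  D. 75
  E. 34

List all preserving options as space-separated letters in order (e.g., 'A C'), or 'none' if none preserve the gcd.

Answer: A

Derivation:
Old gcd = 4; gcd of others (without N[4]) = 4
New gcd for candidate v: gcd(4, v). Preserves old gcd iff gcd(4, v) = 4.
  Option A: v=80, gcd(4,80)=4 -> preserves
  Option B: v=77, gcd(4,77)=1 -> changes
  Option C: v=41, gcd(4,41)=1 -> changes
  Option D: v=75, gcd(4,75)=1 -> changes
  Option E: v=34, gcd(4,34)=2 -> changes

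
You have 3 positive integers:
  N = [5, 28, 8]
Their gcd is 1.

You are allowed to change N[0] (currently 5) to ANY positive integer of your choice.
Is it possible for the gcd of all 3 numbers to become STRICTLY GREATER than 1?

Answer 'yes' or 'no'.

Current gcd = 1
gcd of all OTHER numbers (without N[0]=5): gcd([28, 8]) = 4
The new gcd after any change is gcd(4, new_value).
This can be at most 4.
Since 4 > old gcd 1, the gcd CAN increase (e.g., set N[0] = 4).

Answer: yes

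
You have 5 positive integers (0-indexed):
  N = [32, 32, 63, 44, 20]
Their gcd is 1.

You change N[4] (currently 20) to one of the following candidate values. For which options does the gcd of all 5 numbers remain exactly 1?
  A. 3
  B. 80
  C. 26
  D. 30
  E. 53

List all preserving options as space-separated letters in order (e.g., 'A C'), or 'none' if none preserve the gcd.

Answer: A B C D E

Derivation:
Old gcd = 1; gcd of others (without N[4]) = 1
New gcd for candidate v: gcd(1, v). Preserves old gcd iff gcd(1, v) = 1.
  Option A: v=3, gcd(1,3)=1 -> preserves
  Option B: v=80, gcd(1,80)=1 -> preserves
  Option C: v=26, gcd(1,26)=1 -> preserves
  Option D: v=30, gcd(1,30)=1 -> preserves
  Option E: v=53, gcd(1,53)=1 -> preserves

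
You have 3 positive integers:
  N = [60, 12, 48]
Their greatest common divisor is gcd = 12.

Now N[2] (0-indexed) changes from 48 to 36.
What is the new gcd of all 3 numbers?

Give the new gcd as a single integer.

Answer: 12

Derivation:
Numbers: [60, 12, 48], gcd = 12
Change: index 2, 48 -> 36
gcd of the OTHER numbers (without index 2): gcd([60, 12]) = 12
New gcd = gcd(g_others, new_val) = gcd(12, 36) = 12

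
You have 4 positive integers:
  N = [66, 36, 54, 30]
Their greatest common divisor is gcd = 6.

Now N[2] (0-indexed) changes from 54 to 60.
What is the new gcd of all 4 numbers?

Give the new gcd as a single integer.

Answer: 6

Derivation:
Numbers: [66, 36, 54, 30], gcd = 6
Change: index 2, 54 -> 60
gcd of the OTHER numbers (without index 2): gcd([66, 36, 30]) = 6
New gcd = gcd(g_others, new_val) = gcd(6, 60) = 6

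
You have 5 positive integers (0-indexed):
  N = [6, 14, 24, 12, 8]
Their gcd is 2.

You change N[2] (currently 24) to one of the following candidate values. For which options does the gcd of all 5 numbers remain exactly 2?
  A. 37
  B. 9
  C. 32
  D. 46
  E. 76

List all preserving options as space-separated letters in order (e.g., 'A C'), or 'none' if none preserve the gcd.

Old gcd = 2; gcd of others (without N[2]) = 2
New gcd for candidate v: gcd(2, v). Preserves old gcd iff gcd(2, v) = 2.
  Option A: v=37, gcd(2,37)=1 -> changes
  Option B: v=9, gcd(2,9)=1 -> changes
  Option C: v=32, gcd(2,32)=2 -> preserves
  Option D: v=46, gcd(2,46)=2 -> preserves
  Option E: v=76, gcd(2,76)=2 -> preserves

Answer: C D E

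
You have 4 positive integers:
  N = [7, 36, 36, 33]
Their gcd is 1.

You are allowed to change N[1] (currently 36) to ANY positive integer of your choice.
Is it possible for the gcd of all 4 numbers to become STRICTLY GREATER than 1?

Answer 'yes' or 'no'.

Current gcd = 1
gcd of all OTHER numbers (without N[1]=36): gcd([7, 36, 33]) = 1
The new gcd after any change is gcd(1, new_value).
This can be at most 1.
Since 1 = old gcd 1, the gcd can only stay the same or decrease.

Answer: no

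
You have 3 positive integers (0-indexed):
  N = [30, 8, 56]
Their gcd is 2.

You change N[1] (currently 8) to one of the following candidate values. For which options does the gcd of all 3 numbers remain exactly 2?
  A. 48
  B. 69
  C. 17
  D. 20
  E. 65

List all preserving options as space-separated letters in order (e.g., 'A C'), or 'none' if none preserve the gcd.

Old gcd = 2; gcd of others (without N[1]) = 2
New gcd for candidate v: gcd(2, v). Preserves old gcd iff gcd(2, v) = 2.
  Option A: v=48, gcd(2,48)=2 -> preserves
  Option B: v=69, gcd(2,69)=1 -> changes
  Option C: v=17, gcd(2,17)=1 -> changes
  Option D: v=20, gcd(2,20)=2 -> preserves
  Option E: v=65, gcd(2,65)=1 -> changes

Answer: A D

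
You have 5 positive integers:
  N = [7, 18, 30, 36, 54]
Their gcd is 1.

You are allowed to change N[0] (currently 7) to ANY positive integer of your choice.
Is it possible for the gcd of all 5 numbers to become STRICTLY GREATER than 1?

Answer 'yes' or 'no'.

Current gcd = 1
gcd of all OTHER numbers (without N[0]=7): gcd([18, 30, 36, 54]) = 6
The new gcd after any change is gcd(6, new_value).
This can be at most 6.
Since 6 > old gcd 1, the gcd CAN increase (e.g., set N[0] = 6).

Answer: yes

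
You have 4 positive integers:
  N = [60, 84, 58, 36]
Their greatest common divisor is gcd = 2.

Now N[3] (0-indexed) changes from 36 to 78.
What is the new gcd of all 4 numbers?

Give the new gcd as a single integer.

Answer: 2

Derivation:
Numbers: [60, 84, 58, 36], gcd = 2
Change: index 3, 36 -> 78
gcd of the OTHER numbers (without index 3): gcd([60, 84, 58]) = 2
New gcd = gcd(g_others, new_val) = gcd(2, 78) = 2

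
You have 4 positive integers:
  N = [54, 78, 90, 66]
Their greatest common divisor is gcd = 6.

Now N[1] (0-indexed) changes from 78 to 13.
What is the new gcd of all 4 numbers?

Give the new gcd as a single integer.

Answer: 1

Derivation:
Numbers: [54, 78, 90, 66], gcd = 6
Change: index 1, 78 -> 13
gcd of the OTHER numbers (without index 1): gcd([54, 90, 66]) = 6
New gcd = gcd(g_others, new_val) = gcd(6, 13) = 1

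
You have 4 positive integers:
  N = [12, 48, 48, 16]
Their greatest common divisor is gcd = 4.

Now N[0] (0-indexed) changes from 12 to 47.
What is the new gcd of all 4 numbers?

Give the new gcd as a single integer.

Numbers: [12, 48, 48, 16], gcd = 4
Change: index 0, 12 -> 47
gcd of the OTHER numbers (without index 0): gcd([48, 48, 16]) = 16
New gcd = gcd(g_others, new_val) = gcd(16, 47) = 1

Answer: 1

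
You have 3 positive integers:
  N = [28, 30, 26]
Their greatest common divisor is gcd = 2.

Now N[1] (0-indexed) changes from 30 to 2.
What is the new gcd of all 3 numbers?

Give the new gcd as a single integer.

Answer: 2

Derivation:
Numbers: [28, 30, 26], gcd = 2
Change: index 1, 30 -> 2
gcd of the OTHER numbers (without index 1): gcd([28, 26]) = 2
New gcd = gcd(g_others, new_val) = gcd(2, 2) = 2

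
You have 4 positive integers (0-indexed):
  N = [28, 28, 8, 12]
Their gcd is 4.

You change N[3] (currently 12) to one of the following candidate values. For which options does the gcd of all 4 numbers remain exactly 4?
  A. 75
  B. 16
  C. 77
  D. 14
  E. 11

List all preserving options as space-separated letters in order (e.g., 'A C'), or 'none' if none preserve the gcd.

Old gcd = 4; gcd of others (without N[3]) = 4
New gcd for candidate v: gcd(4, v). Preserves old gcd iff gcd(4, v) = 4.
  Option A: v=75, gcd(4,75)=1 -> changes
  Option B: v=16, gcd(4,16)=4 -> preserves
  Option C: v=77, gcd(4,77)=1 -> changes
  Option D: v=14, gcd(4,14)=2 -> changes
  Option E: v=11, gcd(4,11)=1 -> changes

Answer: B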